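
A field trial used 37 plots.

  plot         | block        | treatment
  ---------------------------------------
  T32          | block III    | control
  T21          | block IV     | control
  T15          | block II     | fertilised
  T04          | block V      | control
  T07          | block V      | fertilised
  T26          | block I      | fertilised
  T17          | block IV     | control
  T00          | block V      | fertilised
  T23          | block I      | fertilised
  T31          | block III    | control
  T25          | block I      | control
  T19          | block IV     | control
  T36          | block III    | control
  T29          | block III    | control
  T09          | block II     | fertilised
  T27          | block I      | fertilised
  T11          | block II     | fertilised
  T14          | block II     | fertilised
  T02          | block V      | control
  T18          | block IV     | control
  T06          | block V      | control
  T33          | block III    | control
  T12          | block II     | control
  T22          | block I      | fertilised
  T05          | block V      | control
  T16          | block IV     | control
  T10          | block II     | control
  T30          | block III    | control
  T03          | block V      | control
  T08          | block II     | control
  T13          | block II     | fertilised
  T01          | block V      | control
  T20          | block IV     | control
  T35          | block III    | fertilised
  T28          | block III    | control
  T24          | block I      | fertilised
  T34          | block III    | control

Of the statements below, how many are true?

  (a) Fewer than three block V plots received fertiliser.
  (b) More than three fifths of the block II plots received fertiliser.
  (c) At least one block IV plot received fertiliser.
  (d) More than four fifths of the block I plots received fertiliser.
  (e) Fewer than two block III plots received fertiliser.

(a) block V: |A| = 8, |A ∩ B| = 2; needs |A ∩ B| < 3 — true.
(b) block II: |A| = 8, |A ∩ B| = 5; needs |A ∩ B| / |A| > 3/5 — true.
(c) block IV: |A| = 6, |A ∩ B| = 0; needs A ∩ B ≠ ∅ (|A ∩ B| ≥ 1) — false.
(d) block I: |A| = 6, |A ∩ B| = 5; needs |A ∩ B| / |A| > 4/5 — true.
(e) block III: |A| = 9, |A ∩ B| = 1; needs |A ∩ B| < 2 — true.

4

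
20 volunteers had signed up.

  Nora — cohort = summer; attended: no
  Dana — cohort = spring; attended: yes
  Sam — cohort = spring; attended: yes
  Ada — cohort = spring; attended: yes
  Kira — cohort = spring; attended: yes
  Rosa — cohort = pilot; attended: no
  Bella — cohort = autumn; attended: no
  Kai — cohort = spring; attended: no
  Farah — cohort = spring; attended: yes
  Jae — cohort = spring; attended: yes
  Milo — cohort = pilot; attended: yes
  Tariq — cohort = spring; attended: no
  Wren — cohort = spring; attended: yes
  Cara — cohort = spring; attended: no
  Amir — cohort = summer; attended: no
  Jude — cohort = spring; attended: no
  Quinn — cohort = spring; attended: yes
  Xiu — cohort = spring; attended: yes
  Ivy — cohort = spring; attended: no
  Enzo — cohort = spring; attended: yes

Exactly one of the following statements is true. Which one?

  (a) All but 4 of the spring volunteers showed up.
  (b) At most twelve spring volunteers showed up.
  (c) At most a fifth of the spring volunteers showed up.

(b)

|A| = 15, |A ∩ B| = 10, |A ∖ B| = 5.
(a) requires |A ∖ B| = 4: false.
(b) requires |A ∩ B| ≤ 12: true.
(c) requires |A ∩ B| / |A| ≤ 1/5: false.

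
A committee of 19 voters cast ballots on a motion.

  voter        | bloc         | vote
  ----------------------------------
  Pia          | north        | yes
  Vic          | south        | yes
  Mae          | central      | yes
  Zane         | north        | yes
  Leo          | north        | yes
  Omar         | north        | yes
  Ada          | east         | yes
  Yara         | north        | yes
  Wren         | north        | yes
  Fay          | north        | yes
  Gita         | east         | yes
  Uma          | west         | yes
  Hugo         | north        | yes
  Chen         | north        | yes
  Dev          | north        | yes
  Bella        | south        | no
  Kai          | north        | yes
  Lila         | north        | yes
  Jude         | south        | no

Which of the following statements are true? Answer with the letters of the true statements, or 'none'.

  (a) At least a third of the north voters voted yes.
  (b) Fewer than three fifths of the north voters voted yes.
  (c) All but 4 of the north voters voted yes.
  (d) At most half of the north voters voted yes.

|A| = 12, |A ∩ B| = 12, |A ∖ B| = 0.
(a) |A ∩ B| / |A| ≥ 1/3: holds.
(b) |A ∩ B| / |A| < 3/5: fails.
(c) |A ∖ B| = 4: fails.
(d) |A ∩ B| ≤ |A ∖ B|: fails.

(a)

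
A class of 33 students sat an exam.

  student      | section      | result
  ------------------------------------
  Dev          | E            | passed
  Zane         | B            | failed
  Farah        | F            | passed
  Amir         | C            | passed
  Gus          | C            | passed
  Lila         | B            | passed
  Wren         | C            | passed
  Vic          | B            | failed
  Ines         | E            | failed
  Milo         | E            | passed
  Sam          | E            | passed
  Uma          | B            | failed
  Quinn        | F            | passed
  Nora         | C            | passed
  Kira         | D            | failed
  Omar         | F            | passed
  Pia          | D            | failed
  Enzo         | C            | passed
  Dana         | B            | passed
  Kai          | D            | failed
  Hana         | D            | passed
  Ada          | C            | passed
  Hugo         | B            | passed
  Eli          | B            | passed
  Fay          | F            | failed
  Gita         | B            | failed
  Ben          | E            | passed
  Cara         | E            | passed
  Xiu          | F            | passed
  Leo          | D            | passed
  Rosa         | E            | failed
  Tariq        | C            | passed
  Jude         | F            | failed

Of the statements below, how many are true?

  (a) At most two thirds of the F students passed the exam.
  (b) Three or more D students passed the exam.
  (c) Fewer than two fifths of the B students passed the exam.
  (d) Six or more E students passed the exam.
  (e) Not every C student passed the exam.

(a) F: |A| = 6, |A ∩ B| = 4; needs |A ∩ B| / |A| ≤ 2/3 — true.
(b) D: |A| = 5, |A ∩ B| = 2; needs |A ∩ B| ≥ 3 — false.
(c) B: |A| = 8, |A ∩ B| = 4; needs |A ∩ B| / |A| < 2/5 — false.
(d) E: |A| = 7, |A ∩ B| = 5; needs |A ∩ B| ≥ 6 — false.
(e) C: |A| = 7, |A ∩ B| = 7; needs A ⊄ B (|A ∖ B| ≥ 1) — false.

1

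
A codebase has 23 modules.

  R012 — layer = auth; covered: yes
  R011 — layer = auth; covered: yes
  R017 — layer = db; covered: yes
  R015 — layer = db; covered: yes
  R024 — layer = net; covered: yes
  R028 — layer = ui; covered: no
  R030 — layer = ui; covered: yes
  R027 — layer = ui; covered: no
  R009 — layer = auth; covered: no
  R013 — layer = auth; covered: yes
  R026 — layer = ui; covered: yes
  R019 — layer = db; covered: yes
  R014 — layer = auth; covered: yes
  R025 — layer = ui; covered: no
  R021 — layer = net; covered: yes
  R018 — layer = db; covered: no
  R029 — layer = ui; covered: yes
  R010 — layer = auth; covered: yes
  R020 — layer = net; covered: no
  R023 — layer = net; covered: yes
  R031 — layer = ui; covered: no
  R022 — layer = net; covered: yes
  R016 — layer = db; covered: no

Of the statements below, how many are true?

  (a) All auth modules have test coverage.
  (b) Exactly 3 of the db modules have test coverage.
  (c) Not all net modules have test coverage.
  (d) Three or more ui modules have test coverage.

3

(a) auth: |A| = 6, |A ∩ B| = 5; needs A ⊆ B, i.e. every element of A is in B (|A ∖ B| = 0) — false.
(b) db: |A| = 5, |A ∩ B| = 3; needs |A ∩ B| = 3 — true.
(c) net: |A| = 5, |A ∩ B| = 4; needs A ⊄ B (|A ∖ B| ≥ 1) — true.
(d) ui: |A| = 7, |A ∩ B| = 3; needs |A ∩ B| ≥ 3 — true.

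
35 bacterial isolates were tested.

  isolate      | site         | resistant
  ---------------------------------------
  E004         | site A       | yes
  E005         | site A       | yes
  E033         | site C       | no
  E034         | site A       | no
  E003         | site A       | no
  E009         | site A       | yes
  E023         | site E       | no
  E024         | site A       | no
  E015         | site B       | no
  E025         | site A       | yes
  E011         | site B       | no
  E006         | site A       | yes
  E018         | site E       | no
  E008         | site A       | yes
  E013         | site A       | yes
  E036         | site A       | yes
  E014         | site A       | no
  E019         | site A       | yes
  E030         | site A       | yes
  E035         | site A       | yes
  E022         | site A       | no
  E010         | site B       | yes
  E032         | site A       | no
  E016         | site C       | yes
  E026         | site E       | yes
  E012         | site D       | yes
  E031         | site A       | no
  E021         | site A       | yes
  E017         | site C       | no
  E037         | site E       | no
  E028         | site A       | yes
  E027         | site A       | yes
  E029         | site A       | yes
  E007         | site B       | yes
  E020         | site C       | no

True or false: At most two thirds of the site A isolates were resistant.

False

The determiner here denotes the relation: |A ∩ B| / |A| ≤ 2/3.
|A| = 22, |A ∩ B| = 15, |A ∖ B| = 7.
|A ∩ B|/|A| = 15/22, so the statement is false.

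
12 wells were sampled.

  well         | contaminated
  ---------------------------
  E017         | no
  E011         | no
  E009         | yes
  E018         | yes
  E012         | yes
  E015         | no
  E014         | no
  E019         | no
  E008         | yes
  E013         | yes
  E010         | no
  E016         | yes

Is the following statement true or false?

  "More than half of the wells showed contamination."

False

Truth condition: |A ∩ B| > |A ∖ B|.
A (the restrictor) = {E017, E011, E009, E018, E012, E015, E014, E019, E008, E013, E010, E016}, |A| = 12.
A ∩ B = {E009, E018, E012, E008, E013, E016}, so |A ∩ B| = 6.
A ∖ B = {E017, E011, E015, E014, E019, E010}, so |A ∖ B| = 6.
6 = 6, so the statement is false.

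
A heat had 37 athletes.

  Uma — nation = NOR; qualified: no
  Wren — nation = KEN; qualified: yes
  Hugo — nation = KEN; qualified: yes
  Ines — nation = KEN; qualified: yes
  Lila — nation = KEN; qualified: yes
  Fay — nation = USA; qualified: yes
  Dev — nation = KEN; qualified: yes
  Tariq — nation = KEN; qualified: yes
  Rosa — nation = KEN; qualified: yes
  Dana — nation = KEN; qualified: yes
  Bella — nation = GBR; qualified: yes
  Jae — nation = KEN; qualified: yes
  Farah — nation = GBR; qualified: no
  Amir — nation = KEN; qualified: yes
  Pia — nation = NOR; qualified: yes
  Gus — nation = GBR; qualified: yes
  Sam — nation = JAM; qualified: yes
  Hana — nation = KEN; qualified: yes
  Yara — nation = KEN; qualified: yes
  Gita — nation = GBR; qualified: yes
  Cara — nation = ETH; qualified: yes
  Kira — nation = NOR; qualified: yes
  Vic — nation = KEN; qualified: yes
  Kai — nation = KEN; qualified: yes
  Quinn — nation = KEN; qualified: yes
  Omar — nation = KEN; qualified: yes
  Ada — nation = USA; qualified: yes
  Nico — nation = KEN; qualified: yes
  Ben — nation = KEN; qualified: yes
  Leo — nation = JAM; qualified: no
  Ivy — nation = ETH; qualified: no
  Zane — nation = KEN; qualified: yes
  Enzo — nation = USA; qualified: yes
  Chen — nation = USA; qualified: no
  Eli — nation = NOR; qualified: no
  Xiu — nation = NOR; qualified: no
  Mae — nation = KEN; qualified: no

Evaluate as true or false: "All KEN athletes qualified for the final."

'All KEN athletes qualified for the final' holds iff A ⊆ B, i.e. every element of A is in B (|A ∖ B| = 0).
|A| = 20, |A ∩ B| = 19, |A ∖ B| = 1.
So the statement is false.

False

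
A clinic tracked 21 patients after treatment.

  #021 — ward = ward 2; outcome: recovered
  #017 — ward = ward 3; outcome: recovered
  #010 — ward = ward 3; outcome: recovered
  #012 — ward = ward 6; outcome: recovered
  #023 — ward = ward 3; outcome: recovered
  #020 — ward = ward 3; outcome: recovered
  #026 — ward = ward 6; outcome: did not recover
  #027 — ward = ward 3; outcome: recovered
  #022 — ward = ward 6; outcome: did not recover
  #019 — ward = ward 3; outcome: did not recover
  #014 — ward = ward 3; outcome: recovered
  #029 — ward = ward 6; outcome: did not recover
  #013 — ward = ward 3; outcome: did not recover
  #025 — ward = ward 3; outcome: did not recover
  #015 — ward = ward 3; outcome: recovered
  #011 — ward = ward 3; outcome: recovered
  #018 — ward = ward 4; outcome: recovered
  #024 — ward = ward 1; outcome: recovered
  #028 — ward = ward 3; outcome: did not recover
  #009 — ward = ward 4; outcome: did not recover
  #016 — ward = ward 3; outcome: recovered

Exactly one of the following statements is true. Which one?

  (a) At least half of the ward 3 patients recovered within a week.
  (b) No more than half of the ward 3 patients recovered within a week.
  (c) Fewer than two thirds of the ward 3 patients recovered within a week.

(a)

|A| = 13, |A ∩ B| = 9, |A ∖ B| = 4.
(a) requires |A ∩ B| ≥ |A ∖ B|: true.
(b) requires |A ∩ B| ≤ |A ∖ B|: false.
(c) requires |A ∩ B| / |A| < 2/3: false.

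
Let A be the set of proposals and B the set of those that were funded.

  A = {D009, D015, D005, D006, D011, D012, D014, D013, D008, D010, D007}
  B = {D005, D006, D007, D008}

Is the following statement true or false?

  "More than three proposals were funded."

True

Truth condition: |A ∩ B| > 3.
A (the restrictor) = {D009, D015, D005, D006, D011, D012, D014, D013, D008, D010, D007}, |A| = 11.
A ∩ B = {D005, D006, D008, D007}, so |A ∩ B| = 4.
|A ∩ B| = 4, so the statement is true.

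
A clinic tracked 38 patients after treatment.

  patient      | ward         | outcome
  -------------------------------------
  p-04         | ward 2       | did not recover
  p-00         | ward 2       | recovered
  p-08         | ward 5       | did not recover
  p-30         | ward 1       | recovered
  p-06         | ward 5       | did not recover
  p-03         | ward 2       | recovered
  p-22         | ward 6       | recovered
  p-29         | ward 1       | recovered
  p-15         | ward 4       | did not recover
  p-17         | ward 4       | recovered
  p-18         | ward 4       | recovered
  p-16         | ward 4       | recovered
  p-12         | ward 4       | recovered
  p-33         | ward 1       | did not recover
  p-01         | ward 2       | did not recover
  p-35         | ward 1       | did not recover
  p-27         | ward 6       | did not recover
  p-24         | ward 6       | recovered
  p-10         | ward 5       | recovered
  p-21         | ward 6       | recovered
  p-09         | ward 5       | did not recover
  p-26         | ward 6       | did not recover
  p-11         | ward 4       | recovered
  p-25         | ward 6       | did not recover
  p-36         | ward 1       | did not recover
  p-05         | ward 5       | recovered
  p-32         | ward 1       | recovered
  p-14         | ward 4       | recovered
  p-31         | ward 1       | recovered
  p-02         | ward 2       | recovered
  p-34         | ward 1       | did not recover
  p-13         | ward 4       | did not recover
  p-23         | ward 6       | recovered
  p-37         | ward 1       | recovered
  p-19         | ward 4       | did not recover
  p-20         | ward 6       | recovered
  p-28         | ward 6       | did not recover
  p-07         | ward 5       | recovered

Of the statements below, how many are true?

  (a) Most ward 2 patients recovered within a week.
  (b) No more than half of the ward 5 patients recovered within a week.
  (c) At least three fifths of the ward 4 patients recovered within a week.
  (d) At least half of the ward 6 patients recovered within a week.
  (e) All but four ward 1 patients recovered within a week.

5

(a) ward 2: |A| = 5, |A ∩ B| = 3; needs |A ∩ B| > |A ∖ B| — true.
(b) ward 5: |A| = 6, |A ∩ B| = 3; needs |A ∩ B| ≤ |A ∖ B| — true.
(c) ward 4: |A| = 9, |A ∩ B| = 6; needs |A ∩ B| / |A| ≥ 3/5 — true.
(d) ward 6: |A| = 9, |A ∩ B| = 5; needs |A ∩ B| ≥ |A ∖ B| — true.
(e) ward 1: |A| = 9, |A ∩ B| = 5; needs |A ∖ B| = 4 — true.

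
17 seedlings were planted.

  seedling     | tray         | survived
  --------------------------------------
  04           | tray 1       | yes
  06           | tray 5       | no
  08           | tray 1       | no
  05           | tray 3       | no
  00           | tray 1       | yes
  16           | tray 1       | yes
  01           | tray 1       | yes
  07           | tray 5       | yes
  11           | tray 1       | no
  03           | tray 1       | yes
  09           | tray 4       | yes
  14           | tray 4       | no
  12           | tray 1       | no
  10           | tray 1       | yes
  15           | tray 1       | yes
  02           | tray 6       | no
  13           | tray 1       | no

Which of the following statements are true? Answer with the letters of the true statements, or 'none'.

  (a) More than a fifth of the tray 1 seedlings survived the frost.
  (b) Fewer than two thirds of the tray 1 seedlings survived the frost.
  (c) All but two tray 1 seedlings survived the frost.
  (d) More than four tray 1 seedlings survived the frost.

(a), (b), (d)

|A| = 11, |A ∩ B| = 7, |A ∖ B| = 4.
(a) |A ∩ B| / |A| > 1/5: holds.
(b) |A ∩ B| / |A| < 2/3: holds.
(c) |A ∖ B| = 2: fails.
(d) |A ∩ B| > 4: holds.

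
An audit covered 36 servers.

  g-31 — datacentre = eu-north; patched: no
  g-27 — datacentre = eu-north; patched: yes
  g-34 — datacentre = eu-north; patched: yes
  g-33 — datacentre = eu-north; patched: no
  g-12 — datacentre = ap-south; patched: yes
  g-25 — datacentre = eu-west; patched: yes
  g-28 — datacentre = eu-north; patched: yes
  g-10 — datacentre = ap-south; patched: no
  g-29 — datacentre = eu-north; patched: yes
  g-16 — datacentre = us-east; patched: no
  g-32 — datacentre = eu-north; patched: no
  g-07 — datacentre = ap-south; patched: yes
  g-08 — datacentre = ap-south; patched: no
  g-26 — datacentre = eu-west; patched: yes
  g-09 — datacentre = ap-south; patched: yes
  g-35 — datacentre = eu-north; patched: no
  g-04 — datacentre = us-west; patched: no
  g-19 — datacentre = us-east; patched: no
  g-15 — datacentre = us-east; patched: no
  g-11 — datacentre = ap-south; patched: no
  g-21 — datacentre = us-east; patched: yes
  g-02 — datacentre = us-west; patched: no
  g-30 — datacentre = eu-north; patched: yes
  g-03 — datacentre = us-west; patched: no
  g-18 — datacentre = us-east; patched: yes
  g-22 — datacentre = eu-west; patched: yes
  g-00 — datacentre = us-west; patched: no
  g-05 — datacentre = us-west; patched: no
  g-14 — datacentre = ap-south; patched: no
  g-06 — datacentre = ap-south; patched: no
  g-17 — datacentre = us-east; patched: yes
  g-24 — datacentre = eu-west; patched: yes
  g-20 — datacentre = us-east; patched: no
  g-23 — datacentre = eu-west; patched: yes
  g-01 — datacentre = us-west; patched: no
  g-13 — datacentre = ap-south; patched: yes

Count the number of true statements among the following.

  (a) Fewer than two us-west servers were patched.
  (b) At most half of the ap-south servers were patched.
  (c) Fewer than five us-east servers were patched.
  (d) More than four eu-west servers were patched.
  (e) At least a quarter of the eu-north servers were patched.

(a) us-west: |A| = 6, |A ∩ B| = 0; needs |A ∩ B| < 2 — true.
(b) ap-south: |A| = 9, |A ∩ B| = 4; needs |A ∩ B| ≤ |A ∖ B| — true.
(c) us-east: |A| = 7, |A ∩ B| = 3; needs |A ∩ B| < 5 — true.
(d) eu-west: |A| = 5, |A ∩ B| = 5; needs |A ∩ B| > 4 — true.
(e) eu-north: |A| = 9, |A ∩ B| = 5; needs |A ∩ B| / |A| ≥ 1/4 — true.

5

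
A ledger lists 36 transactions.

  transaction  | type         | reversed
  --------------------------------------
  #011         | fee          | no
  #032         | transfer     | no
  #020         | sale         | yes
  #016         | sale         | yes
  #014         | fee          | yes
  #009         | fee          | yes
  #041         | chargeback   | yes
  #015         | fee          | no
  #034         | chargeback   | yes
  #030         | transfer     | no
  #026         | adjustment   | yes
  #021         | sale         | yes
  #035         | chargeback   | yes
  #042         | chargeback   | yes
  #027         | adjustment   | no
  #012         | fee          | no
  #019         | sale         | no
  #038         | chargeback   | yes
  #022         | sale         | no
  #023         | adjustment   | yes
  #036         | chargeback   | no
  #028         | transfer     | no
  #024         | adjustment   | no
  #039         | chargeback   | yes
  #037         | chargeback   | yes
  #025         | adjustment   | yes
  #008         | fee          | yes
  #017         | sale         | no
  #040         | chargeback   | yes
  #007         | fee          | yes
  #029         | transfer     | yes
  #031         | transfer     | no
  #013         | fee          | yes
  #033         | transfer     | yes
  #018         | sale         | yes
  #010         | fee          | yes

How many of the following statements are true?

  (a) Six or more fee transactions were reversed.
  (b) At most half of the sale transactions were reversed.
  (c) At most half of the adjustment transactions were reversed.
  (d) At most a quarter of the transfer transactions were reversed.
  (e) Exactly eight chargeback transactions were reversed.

2

(a) fee: |A| = 9, |A ∩ B| = 6; needs |A ∩ B| ≥ 6 — true.
(b) sale: |A| = 7, |A ∩ B| = 4; needs |A ∩ B| ≤ |A ∖ B| — false.
(c) adjustment: |A| = 5, |A ∩ B| = 3; needs |A ∩ B| ≤ |A ∖ B| — false.
(d) transfer: |A| = 6, |A ∩ B| = 2; needs |A ∩ B| / |A| ≤ 1/4 — false.
(e) chargeback: |A| = 9, |A ∩ B| = 8; needs |A ∩ B| = 8 — true.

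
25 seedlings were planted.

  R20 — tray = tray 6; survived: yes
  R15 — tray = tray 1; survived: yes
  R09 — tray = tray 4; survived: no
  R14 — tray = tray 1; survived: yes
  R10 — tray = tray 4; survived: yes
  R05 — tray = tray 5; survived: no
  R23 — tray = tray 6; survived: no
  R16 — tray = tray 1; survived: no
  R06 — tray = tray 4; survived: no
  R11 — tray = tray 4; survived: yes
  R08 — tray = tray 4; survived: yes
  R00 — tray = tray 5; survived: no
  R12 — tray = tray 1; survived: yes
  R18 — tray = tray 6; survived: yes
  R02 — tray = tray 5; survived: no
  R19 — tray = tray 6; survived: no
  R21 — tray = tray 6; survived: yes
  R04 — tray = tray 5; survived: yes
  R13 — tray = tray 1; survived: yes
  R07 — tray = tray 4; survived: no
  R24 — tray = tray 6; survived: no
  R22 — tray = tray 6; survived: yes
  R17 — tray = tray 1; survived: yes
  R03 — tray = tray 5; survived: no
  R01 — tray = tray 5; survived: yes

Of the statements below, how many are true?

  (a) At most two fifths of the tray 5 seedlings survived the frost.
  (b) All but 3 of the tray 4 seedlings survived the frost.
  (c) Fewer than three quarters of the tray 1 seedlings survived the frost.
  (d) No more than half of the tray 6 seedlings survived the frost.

2

(a) tray 5: |A| = 6, |A ∩ B| = 2; needs |A ∩ B| / |A| ≤ 2/5 — true.
(b) tray 4: |A| = 6, |A ∩ B| = 3; needs |A ∖ B| = 3 — true.
(c) tray 1: |A| = 6, |A ∩ B| = 5; needs |A ∩ B| / |A| < 3/4 — false.
(d) tray 6: |A| = 7, |A ∩ B| = 4; needs |A ∩ B| ≤ |A ∖ B| — false.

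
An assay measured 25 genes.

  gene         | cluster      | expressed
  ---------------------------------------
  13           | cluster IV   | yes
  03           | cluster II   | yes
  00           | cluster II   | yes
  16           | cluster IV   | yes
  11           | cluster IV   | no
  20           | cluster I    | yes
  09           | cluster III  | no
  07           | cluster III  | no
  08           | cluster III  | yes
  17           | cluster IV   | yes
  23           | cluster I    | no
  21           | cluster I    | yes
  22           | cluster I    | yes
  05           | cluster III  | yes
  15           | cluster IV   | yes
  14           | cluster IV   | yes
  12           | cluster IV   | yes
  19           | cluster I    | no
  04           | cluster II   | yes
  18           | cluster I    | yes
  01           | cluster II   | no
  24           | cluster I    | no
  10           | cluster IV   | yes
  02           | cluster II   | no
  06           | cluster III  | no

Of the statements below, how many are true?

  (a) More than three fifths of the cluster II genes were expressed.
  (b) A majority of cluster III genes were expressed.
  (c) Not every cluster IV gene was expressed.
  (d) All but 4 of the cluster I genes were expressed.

1

(a) cluster II: |A| = 5, |A ∩ B| = 3; needs |A ∩ B| / |A| > 3/5 — false.
(b) cluster III: |A| = 5, |A ∩ B| = 2; needs |A ∩ B| > |A ∖ B| — false.
(c) cluster IV: |A| = 8, |A ∩ B| = 7; needs A ⊄ B (|A ∖ B| ≥ 1) — true.
(d) cluster I: |A| = 7, |A ∩ B| = 4; needs |A ∖ B| = 4 — false.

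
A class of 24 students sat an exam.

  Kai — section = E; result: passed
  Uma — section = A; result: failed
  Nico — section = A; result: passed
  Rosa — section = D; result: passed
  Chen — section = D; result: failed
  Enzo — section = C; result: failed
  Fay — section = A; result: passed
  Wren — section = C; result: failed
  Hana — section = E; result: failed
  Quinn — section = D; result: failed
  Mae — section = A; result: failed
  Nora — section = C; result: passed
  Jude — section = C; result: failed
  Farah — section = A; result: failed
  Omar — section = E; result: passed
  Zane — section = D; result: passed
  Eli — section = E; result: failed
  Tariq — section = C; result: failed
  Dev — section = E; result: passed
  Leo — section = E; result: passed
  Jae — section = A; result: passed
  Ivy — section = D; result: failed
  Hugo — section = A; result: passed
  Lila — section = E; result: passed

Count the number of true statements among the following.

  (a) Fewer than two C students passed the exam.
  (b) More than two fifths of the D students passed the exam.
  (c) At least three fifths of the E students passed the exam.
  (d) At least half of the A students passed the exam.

(a) C: |A| = 5, |A ∩ B| = 1; needs |A ∩ B| < 2 — true.
(b) D: |A| = 5, |A ∩ B| = 2; needs |A ∩ B| / |A| > 2/5 — false.
(c) E: |A| = 7, |A ∩ B| = 5; needs |A ∩ B| / |A| ≥ 3/5 — true.
(d) A: |A| = 7, |A ∩ B| = 4; needs |A ∩ B| ≥ |A ∖ B| — true.

3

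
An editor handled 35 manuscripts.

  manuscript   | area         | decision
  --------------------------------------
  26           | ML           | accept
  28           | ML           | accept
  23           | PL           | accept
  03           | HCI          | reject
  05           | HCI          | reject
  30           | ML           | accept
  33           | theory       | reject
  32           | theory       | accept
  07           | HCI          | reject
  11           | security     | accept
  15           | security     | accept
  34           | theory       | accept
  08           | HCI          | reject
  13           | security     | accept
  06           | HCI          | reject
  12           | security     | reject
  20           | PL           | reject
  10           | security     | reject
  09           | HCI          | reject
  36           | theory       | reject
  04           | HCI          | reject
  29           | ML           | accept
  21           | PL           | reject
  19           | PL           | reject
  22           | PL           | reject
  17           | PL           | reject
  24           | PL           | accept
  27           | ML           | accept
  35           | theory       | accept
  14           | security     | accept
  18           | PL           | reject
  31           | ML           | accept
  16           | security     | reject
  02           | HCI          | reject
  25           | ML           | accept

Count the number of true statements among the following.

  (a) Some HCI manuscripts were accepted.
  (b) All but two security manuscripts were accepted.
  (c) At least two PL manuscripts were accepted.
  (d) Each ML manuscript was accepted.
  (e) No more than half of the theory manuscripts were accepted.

2

(a) HCI: |A| = 8, |A ∩ B| = 0; needs A ∩ B ≠ ∅ (|A ∩ B| ≥ 1) — false.
(b) security: |A| = 7, |A ∩ B| = 4; needs |A ∖ B| = 2 — false.
(c) PL: |A| = 8, |A ∩ B| = 2; needs |A ∩ B| ≥ 2 — true.
(d) ML: |A| = 7, |A ∩ B| = 7; needs A ⊆ B, i.e. every element of A is in B (|A ∖ B| = 0) — true.
(e) theory: |A| = 5, |A ∩ B| = 3; needs |A ∩ B| ≤ |A ∖ B| — false.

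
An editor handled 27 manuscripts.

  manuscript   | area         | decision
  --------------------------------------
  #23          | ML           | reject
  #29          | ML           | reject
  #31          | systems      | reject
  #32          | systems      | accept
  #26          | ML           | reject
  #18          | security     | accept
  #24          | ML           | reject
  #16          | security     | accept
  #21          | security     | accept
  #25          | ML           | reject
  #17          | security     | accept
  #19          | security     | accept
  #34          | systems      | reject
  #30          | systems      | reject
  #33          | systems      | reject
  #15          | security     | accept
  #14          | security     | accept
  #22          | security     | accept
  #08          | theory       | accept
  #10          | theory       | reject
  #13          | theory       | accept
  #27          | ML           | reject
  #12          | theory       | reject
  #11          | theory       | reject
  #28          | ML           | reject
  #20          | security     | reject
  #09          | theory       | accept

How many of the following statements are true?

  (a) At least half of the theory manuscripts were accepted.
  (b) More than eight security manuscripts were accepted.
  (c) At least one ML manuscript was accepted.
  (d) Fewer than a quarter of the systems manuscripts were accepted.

2

(a) theory: |A| = 6, |A ∩ B| = 3; needs |A ∩ B| ≥ |A ∖ B| — true.
(b) security: |A| = 9, |A ∩ B| = 8; needs |A ∩ B| > 8 — false.
(c) ML: |A| = 7, |A ∩ B| = 0; needs A ∩ B ≠ ∅ (|A ∩ B| ≥ 1) — false.
(d) systems: |A| = 5, |A ∩ B| = 1; needs |A ∩ B| / |A| < 1/4 — true.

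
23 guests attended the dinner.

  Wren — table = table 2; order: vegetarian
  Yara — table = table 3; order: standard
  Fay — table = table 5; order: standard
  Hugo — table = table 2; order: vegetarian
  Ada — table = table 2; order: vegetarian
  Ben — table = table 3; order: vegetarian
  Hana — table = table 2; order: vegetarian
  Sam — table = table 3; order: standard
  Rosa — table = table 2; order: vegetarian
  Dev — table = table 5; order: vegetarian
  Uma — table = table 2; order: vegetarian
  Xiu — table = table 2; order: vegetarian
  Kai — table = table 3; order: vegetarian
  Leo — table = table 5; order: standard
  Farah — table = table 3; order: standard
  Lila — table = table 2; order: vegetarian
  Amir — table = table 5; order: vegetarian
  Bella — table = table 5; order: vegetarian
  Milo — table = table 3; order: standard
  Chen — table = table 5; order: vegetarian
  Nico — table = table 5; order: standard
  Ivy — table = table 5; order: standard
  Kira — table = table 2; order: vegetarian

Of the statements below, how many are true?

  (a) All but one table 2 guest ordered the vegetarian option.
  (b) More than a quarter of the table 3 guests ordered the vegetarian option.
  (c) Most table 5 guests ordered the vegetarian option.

(a) table 2: |A| = 9, |A ∩ B| = 9; needs |A ∖ B| = 1 — false.
(b) table 3: |A| = 6, |A ∩ B| = 2; needs |A ∩ B| / |A| > 1/4 — true.
(c) table 5: |A| = 8, |A ∩ B| = 4; needs |A ∩ B| > |A ∖ B| — false.

1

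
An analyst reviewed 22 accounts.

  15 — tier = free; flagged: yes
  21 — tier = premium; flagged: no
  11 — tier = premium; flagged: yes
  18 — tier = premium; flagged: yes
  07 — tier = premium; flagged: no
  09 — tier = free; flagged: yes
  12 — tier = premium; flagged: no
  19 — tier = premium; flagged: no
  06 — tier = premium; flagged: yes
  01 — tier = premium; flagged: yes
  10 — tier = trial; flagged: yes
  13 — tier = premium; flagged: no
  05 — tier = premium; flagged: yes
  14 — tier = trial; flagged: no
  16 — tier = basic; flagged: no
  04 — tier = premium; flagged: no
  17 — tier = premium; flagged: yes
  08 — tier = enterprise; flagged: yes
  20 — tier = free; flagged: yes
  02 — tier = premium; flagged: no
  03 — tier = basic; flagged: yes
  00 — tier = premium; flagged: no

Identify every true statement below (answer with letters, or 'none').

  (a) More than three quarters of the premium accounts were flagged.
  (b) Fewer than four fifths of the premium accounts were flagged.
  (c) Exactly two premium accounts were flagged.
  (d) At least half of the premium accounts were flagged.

(b)

|A| = 14, |A ∩ B| = 6, |A ∖ B| = 8.
(a) |A ∩ B| / |A| > 3/4: fails.
(b) |A ∩ B| / |A| < 4/5: holds.
(c) |A ∩ B| = 2: fails.
(d) |A ∩ B| ≥ |A ∖ B|: fails.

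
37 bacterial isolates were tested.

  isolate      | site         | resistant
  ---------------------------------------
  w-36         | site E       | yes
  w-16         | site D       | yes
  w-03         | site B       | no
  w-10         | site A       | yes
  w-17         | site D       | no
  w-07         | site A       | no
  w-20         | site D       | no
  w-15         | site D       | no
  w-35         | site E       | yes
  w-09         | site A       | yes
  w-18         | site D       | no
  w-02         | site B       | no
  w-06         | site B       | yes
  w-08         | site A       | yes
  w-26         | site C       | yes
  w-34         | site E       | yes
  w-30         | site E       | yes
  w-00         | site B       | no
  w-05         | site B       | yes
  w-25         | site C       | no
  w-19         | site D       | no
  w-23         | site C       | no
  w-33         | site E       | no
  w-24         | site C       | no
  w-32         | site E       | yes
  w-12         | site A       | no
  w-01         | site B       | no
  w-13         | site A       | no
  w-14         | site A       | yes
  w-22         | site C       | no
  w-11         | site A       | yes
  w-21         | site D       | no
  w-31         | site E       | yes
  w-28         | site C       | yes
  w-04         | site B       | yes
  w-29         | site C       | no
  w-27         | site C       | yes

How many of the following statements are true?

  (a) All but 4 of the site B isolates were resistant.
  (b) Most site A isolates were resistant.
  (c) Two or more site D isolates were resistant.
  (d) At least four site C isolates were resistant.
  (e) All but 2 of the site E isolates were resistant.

(a) site B: |A| = 7, |A ∩ B| = 3; needs |A ∖ B| = 4 — true.
(b) site A: |A| = 8, |A ∩ B| = 5; needs |A ∩ B| > |A ∖ B| — true.
(c) site D: |A| = 7, |A ∩ B| = 1; needs |A ∩ B| ≥ 2 — false.
(d) site C: |A| = 8, |A ∩ B| = 3; needs |A ∩ B| ≥ 4 — false.
(e) site E: |A| = 7, |A ∩ B| = 6; needs |A ∖ B| = 2 — false.

2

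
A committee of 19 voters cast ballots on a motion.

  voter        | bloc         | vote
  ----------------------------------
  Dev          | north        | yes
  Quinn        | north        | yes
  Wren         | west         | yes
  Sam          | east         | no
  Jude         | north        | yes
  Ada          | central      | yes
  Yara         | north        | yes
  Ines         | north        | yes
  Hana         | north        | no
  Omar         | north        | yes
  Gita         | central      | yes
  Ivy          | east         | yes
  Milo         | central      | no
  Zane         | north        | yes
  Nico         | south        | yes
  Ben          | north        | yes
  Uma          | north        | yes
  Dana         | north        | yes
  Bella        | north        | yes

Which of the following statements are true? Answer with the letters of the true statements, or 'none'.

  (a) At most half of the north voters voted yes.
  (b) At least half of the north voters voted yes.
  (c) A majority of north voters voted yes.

(b), (c)

|A| = 12, |A ∩ B| = 11, |A ∖ B| = 1.
(a) |A ∩ B| ≤ |A ∖ B|: fails.
(b) |A ∩ B| ≥ |A ∖ B|: holds.
(c) |A ∩ B| > |A ∖ B|: holds.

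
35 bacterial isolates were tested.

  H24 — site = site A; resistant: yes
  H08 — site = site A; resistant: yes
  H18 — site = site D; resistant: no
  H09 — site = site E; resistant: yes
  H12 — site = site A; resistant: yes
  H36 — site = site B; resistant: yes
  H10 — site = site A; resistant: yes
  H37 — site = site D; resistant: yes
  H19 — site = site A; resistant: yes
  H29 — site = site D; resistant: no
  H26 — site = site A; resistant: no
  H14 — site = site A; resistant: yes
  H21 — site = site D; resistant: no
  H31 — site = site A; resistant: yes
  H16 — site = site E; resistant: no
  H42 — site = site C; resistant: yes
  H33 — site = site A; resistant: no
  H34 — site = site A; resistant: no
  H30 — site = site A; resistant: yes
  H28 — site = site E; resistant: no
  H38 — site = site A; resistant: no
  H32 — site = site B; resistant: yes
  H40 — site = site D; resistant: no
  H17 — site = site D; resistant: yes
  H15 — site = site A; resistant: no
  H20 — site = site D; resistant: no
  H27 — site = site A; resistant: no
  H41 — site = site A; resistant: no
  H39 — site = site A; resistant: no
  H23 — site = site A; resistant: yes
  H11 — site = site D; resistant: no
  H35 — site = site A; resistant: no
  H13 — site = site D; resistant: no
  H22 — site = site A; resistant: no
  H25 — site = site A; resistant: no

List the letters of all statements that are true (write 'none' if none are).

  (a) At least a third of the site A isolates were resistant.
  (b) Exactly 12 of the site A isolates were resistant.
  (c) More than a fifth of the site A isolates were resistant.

(a), (c)

|A| = 20, |A ∩ B| = 9, |A ∖ B| = 11.
(a) |A ∩ B| / |A| ≥ 1/3: holds.
(b) |A ∩ B| = 12: fails.
(c) |A ∩ B| / |A| > 1/5: holds.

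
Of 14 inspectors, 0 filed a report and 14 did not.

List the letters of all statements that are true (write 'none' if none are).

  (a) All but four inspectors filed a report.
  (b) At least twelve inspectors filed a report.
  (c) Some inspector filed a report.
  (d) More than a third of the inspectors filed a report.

none

|A| = 14, |A ∩ B| = 0, |A ∖ B| = 14.
(a) |A ∖ B| = 4: fails.
(b) |A ∩ B| ≥ 12: fails.
(c) A ∩ B ≠ ∅ (|A ∩ B| ≥ 1): fails.
(d) |A ∩ B| / |A| > 1/3: fails.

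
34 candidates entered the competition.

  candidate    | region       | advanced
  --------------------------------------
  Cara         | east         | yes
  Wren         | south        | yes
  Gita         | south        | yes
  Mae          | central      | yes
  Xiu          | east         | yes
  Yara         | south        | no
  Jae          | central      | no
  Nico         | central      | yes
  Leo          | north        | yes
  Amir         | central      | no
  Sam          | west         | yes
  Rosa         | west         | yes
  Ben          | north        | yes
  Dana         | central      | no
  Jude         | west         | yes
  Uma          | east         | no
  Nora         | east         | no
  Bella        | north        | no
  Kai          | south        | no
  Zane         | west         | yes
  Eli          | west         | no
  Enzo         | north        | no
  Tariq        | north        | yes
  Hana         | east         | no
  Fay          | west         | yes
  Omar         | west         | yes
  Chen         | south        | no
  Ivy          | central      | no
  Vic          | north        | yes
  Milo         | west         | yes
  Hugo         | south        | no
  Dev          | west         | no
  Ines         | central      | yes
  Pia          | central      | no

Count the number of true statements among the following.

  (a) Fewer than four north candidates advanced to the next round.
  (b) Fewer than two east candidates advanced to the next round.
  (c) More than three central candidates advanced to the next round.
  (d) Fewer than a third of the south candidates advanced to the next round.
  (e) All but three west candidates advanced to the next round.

0

(a) north: |A| = 6, |A ∩ B| = 4; needs |A ∩ B| < 4 — false.
(b) east: |A| = 5, |A ∩ B| = 2; needs |A ∩ B| < 2 — false.
(c) central: |A| = 8, |A ∩ B| = 3; needs |A ∩ B| > 3 — false.
(d) south: |A| = 6, |A ∩ B| = 2; needs |A ∩ B| / |A| < 1/3 — false.
(e) west: |A| = 9, |A ∩ B| = 7; needs |A ∖ B| = 3 — false.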